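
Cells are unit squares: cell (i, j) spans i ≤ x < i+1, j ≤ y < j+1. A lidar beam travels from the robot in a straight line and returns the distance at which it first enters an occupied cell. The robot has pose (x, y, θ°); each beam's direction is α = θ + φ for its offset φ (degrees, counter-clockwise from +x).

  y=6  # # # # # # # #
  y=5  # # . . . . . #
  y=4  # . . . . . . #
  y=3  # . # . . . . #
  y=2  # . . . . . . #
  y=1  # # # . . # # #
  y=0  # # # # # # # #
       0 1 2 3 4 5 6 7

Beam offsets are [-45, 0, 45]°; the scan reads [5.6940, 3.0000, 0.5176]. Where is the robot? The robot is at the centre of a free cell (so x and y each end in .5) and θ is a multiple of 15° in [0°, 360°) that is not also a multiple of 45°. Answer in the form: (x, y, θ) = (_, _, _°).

The pose lattice has 24·16 = 384 candidates. Test each by forward raycasting.
  (4.5, 2.5, 165°): beam 1 = 4.0415 ≠ 5.6940 ✗
  (5.5, 3.5, 120°): beam 1 = 2.5882 ≠ 5.6940 ✗
  (4.5, 3.5, 345°): beam 1 = 1.7321 ≠ 5.6940 ✗
  (5.5, 2.5, 15°): beam 1 = 1.0000 ≠ 5.6940 ✗
  …
  (1.5, 4.5, 30°): r_1=5.6940, r_2=3.0000, r_3=0.5176 — all match ✓
No second candidate reproduces the full scan.

(x, y, θ) = (1.5, 4.5, 30°)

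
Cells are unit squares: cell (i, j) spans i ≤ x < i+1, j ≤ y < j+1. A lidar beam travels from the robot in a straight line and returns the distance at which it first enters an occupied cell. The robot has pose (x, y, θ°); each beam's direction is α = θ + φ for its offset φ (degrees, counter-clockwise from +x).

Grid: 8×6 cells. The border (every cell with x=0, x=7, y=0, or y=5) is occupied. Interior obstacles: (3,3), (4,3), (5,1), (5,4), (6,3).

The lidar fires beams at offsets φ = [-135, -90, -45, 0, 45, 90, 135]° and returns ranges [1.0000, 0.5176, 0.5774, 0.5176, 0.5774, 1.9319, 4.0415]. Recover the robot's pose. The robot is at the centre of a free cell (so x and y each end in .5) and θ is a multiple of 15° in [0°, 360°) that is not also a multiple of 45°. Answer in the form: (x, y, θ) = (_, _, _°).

Enumerate (i+0.5, j+0.5, θ) over the 19 free cells and 16 admissible headings. For each, cast all 7 beams and compare to the given ranges.
  (3.5, 2.5, 210°): beam 1 = 0.5176 ≠ 1.0000 ✗
  (1.5, 1.5, 240°): beam 1 = 1.9319 ≠ 1.0000 ✗
  (4.5, 4.5, 60°): beam 1 = 0.5176 ≠ 1.0000 ✗
  (6.5, 1.5, 15°): beam 1 = 0.5774 ≠ 1.0000 ✗
  …
  (1.5, 4.5, 165°): r_1=1.0000, r_2=0.5176, r_3=0.5774, r_4=0.5176, r_5=0.5774, r_6=1.9319, r_7=4.0415 — all match ✓
No second candidate reproduces the full scan.

(x, y, θ) = (1.5, 4.5, 165°)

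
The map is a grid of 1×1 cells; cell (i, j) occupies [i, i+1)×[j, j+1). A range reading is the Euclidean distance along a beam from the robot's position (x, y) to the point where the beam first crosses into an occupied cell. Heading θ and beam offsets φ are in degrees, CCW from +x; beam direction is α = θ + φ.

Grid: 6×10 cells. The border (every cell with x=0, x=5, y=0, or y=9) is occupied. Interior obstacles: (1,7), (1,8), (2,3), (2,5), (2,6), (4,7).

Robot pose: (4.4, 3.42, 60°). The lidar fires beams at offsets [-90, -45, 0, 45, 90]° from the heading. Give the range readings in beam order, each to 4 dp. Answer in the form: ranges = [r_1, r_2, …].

ranges = [0.6928, 0.6212, 1.2000, 5.7768, 3.9260]

beam 1: φ=-90°, α=330°
  d=(0.8660,-0.5000)  start (4,3)  tX=0.6928 tY=0.8400  stride 1/|dx|=1.1547 1/|dy|=2.0000
    cross x-line → (5,3), t=0.6928 (wall)
  → r_1 = 0.6928
beam 2: φ=-45°, α=15°
  d=(0.9659,0.2588)  start (4,3)  tX=0.6212 tY=2.2409  stride 1/|dx|=1.0353 1/|dy|=3.8637
    cross x-line → (5,3), t=0.6212 (wall)
  → r_2 = 0.6212
beam 3: φ=0°, α=60°
  d=(0.5000,0.8660)  start (4,3)  tX=1.2000 tY=0.6697  stride 1/|dx|=2.0000 1/|dy|=1.1547
    cross y-line → (4,4), t=0.6697
    cross x-line → (5,4), t=1.2000 (wall)
  → r_3 = 1.2000
beam 4: φ=45°, α=105°
  d=(-0.2588,0.9659)  start (4,3)  tX=1.5455 tY=0.6005  stride 1/|dx|=3.8637 1/|dy|=1.0353
    cross y-line → (4,4), t=0.6005
    cross x-line → (3,4), t=1.5455
    cross y-line → (3,5), t=1.6357
    cross y-line → (3,6), t=2.6710
    cross y-line → (3,7), t=3.7063
    cross y-line → (3,8), t=4.7416
    cross x-line → (2,8), t=5.4092
    cross y-line → (2,9), t=5.7768 (wall)
  → r_4 = 5.7768
beam 5: φ=90°, α=150°
  d=(-0.8660,0.5000)  start (4,3)  tX=0.4619 tY=1.1600  stride 1/|dx|=1.1547 1/|dy|=2.0000
    cross x-line → (3,3), t=0.4619
    cross y-line → (3,4), t=1.1600
    cross x-line → (2,4), t=1.6166
    cross x-line → (1,4), t=2.7713
    cross y-line → (1,5), t=3.1600
    cross x-line → (0,5), t=3.9260 (wall)
  → r_5 = 3.9260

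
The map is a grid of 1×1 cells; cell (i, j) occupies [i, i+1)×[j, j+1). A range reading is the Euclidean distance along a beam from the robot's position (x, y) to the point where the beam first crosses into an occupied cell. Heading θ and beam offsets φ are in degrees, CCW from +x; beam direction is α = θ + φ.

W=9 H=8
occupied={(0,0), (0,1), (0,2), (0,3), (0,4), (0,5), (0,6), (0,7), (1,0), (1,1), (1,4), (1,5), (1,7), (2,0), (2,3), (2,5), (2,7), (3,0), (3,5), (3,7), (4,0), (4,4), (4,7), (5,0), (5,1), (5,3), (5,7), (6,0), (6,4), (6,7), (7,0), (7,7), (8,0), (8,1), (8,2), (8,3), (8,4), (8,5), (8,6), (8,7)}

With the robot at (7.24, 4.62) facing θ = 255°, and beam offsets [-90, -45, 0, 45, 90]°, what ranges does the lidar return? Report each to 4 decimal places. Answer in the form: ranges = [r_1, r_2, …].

ranges = [0.2485, 0.2771, 3.7477, 1.5200, 0.7868]

beam 1: φ=-90°, α=165°
  dir = (cos 165°, sin 165°) = (-0.9659, 0.2588); from cell (7,4)
  next x-line at t=0.2485, next y-line at t=1.4682; Δt_x=1.0353, Δt_y=3.8637
    x: enter (6,4) at t=0.2485 ← occupied
  → r_1 = 0.2485
beam 2: φ=-45°, α=210°
  dir = (cos 210°, sin 210°) = (-0.8660, -0.5000); from cell (7,4)
  next x-line at t=0.2771, next y-line at t=1.2400; Δt_x=1.1547, Δt_y=2.0000
    x: enter (6,4) at t=0.2771 ← occupied
  → r_2 = 0.2771
beam 3: φ=0°, α=255°
  dir = (cos 255°, sin 255°) = (-0.2588, -0.9659); from cell (7,4)
  next x-line at t=0.9273, next y-line at t=0.6419; Δt_x=3.8637, Δt_y=1.0353
    y: enter (7,3) at t=0.6419
    x: enter (6,3) at t=0.9273
    y: enter (6,2) at t=1.6771
    y: enter (6,1) at t=2.7124
    y: enter (6,0) at t=3.7477 ← occupied
  → r_3 = 3.7477
beam 4: φ=45°, α=300°
  dir = (cos 300°, sin 300°) = (0.5000, -0.8660); from cell (7,4)
  next x-line at t=1.5200, next y-line at t=0.7159; Δt_x=2.0000, Δt_y=1.1547
    y: enter (7,3) at t=0.7159
    x: enter (8,3) at t=1.5200 ← occupied
  → r_4 = 1.5200
beam 5: φ=90°, α=345°
  dir = (cos 345°, sin 345°) = (0.9659, -0.2588); from cell (7,4)
  next x-line at t=0.7868, next y-line at t=2.3955; Δt_x=1.0353, Δt_y=3.8637
    x: enter (8,4) at t=0.7868 ← occupied
  → r_5 = 0.7868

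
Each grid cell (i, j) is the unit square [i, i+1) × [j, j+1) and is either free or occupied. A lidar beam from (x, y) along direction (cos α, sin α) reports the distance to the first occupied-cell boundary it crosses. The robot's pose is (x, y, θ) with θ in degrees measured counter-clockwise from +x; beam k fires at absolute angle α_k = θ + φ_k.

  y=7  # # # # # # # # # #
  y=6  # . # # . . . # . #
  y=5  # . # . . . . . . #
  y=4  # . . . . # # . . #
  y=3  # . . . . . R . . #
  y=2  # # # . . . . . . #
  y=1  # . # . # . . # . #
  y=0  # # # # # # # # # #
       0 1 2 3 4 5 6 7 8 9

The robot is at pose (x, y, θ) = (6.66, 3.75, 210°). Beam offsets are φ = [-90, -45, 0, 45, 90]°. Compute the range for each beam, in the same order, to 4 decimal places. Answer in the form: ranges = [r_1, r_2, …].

beam 1: φ=-90°, α=120°
  d=(-0.5000,0.8660)  start (6,3)  tX=1.3200 tY=0.2887  stride 1/|dx|=2.0000 1/|dy|=1.1547
    cross y-line → (6,4), t=0.2887 (wall)
  → r_1 = 0.2887
beam 2: φ=-45°, α=165°
  d=(-0.9659,0.2588)  start (6,3)  tX=0.6833 tY=0.9659  stride 1/|dx|=1.0353 1/|dy|=3.8637
    cross x-line → (5,3), t=0.6833
    cross y-line → (5,4), t=0.9659 (wall)
  → r_2 = 0.9659
beam 3: φ=0°, α=210°
  d=(-0.8660,-0.5000)  start (6,3)  tX=0.7621 tY=1.5000  stride 1/|dx|=1.1547 1/|dy|=2.0000
    cross x-line → (5,3), t=0.7621
    cross y-line → (5,2), t=1.5000
    cross x-line → (4,2), t=1.9168
    cross x-line → (3,2), t=3.0715
    cross y-line → (3,1), t=3.5000
    cross x-line → (2,1), t=4.2262 (wall)
  → r_3 = 4.2262
beam 4: φ=45°, α=255°
  d=(-0.2588,-0.9659)  start (6,3)  tX=2.5500 tY=0.7765  stride 1/|dx|=3.8637 1/|dy|=1.0353
    cross y-line → (6,2), t=0.7765
    cross y-line → (6,1), t=1.8117
    cross x-line → (5,1), t=2.5500
    cross y-line → (5,0), t=2.8470 (wall)
  → r_4 = 2.8470
beam 5: φ=90°, α=300°
  d=(0.5000,-0.8660)  start (6,3)  tX=0.6800 tY=0.8660  stride 1/|dx|=2.0000 1/|dy|=1.1547
    cross x-line → (7,3), t=0.6800
    cross y-line → (7,2), t=0.8660
    cross y-line → (7,1), t=2.0207 (wall)
  → r_5 = 2.0207

ranges = [0.2887, 0.9659, 4.2262, 2.8470, 2.0207]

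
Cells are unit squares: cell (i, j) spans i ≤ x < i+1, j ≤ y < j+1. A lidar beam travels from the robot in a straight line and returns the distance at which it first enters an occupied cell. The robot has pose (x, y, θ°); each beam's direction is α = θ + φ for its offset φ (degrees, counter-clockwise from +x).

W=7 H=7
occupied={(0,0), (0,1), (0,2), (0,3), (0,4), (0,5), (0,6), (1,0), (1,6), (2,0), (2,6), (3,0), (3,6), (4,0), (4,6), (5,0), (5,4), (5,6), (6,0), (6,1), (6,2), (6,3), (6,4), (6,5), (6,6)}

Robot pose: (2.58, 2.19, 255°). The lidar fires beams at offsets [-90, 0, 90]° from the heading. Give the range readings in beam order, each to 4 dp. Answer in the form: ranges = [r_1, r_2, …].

ranges = [1.6357, 1.2320, 3.5406]

beam 1: φ=-90°, α=165°
  dir = (cos 165°, sin 165°) = (-0.9659, 0.2588); from cell (2,2)
  next x-line at t=0.6005, next y-line at t=3.1296; Δt_x=1.0353, Δt_y=3.8637
    x: enter (1,2) at t=0.6005
    x: enter (0,2) at t=1.6357 ← occupied
  → r_1 = 1.6357
beam 2: φ=0°, α=255°
  dir = (cos 255°, sin 255°) = (-0.2588, -0.9659); from cell (2,2)
  next x-line at t=2.2409, next y-line at t=0.1967; Δt_x=3.8637, Δt_y=1.0353
    y: enter (2,1) at t=0.1967
    y: enter (2,0) at t=1.2320 ← occupied
  → r_2 = 1.2320
beam 3: φ=90°, α=345°
  dir = (cos 345°, sin 345°) = (0.9659, -0.2588); from cell (2,2)
  next x-line at t=0.4348, next y-line at t=0.7341; Δt_x=1.0353, Δt_y=3.8637
    x: enter (3,2) at t=0.4348
    y: enter (3,1) at t=0.7341
    x: enter (4,1) at t=1.4701
    x: enter (5,1) at t=2.5054
    x: enter (6,1) at t=3.5406 ← occupied
  → r_3 = 3.5406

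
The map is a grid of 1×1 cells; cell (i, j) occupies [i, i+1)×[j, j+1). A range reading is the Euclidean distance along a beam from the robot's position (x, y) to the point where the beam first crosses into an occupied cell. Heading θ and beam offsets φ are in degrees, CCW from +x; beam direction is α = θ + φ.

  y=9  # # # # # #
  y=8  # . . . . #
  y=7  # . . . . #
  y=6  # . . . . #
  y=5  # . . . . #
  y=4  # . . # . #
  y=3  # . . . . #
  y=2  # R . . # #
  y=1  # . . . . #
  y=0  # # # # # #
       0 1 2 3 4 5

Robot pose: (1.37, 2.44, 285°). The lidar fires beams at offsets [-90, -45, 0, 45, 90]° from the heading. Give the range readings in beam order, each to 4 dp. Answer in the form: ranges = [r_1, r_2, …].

beam 1: φ=-90°, α=195°
  direction (-0.9659, -0.2588); cell (1,2); t to first gridline: x 0.3831, y 1.7000 (then +1.0353 / +3.8637)
    (0,2) via x @ 0.3831  # hit
  → r_1 = 0.3831
beam 2: φ=-45°, α=240°
  direction (-0.5000, -0.8660); cell (1,2); t to first gridline: x 0.7400, y 0.5081 (then +2.0000 / +1.1547)
    (1,1) via y @ 0.5081
    (0,1) via x @ 0.7400  # hit
  → r_2 = 0.7400
beam 3: φ=0°, α=285°
  direction (0.2588, -0.9659); cell (1,2); t to first gridline: x 2.4341, y 0.4555 (then +3.8637 / +1.0353)
    (1,1) via y @ 0.4555
    (1,0) via y @ 1.4908  # hit
  → r_3 = 1.4908
beam 4: φ=45°, α=330°
  direction (0.8660, -0.5000); cell (1,2); t to first gridline: x 0.7275, y 0.8800 (then +1.1547 / +2.0000)
    (2,2) via x @ 0.7275
    (2,1) via y @ 0.8800
    (3,1) via x @ 1.8822
    (3,0) via y @ 2.8800  # hit
  → r_4 = 2.8800
beam 5: φ=90°, α=15°
  direction (0.9659, 0.2588); cell (1,2); t to first gridline: x 0.6522, y 2.1637 (then +1.0353 / +3.8637)
    (2,2) via x @ 0.6522
    (3,2) via x @ 1.6875
    (3,3) via y @ 2.1637
    (4,3) via x @ 2.7228
    (5,3) via x @ 3.7581  # hit
  → r_5 = 3.7581

ranges = [0.3831, 0.7400, 1.4908, 2.8800, 3.7581]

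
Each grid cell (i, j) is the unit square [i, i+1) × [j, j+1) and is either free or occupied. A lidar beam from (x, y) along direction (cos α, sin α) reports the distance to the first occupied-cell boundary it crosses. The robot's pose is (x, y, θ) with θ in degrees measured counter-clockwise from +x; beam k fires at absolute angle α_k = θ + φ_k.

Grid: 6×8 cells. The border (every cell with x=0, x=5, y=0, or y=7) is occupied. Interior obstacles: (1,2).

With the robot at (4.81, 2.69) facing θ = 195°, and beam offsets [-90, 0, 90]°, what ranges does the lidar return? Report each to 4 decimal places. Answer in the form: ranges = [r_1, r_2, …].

ranges = [4.4620, 3.9444, 0.7341]

beam 1: φ=-90°, α=105°
  d=(-0.2588,0.9659)  start (4,2)  tX=3.1296 tY=0.3209  stride 1/|dx|=3.8637 1/|dy|=1.0353
    cross y-line → (4,3), t=0.3209
    cross y-line → (4,4), t=1.3562
    cross y-line → (4,5), t=2.3915
    cross x-line → (3,5), t=3.1296
    cross y-line → (3,6), t=3.4268
    cross y-line → (3,7), t=4.4620 (wall)
  → r_1 = 4.4620
beam 2: φ=0°, α=195°
  d=(-0.9659,-0.2588)  start (4,2)  tX=0.8386 tY=2.6660  stride 1/|dx|=1.0353 1/|dy|=3.8637
    cross x-line → (3,2), t=0.8386
    cross x-line → (2,2), t=1.8738
    cross y-line → (2,1), t=2.6660
    cross x-line → (1,1), t=2.9091
    cross x-line → (0,1), t=3.9444 (wall)
  → r_2 = 3.9444
beam 3: φ=90°, α=285°
  d=(0.2588,-0.9659)  start (4,2)  tX=0.7341 tY=0.7143  stride 1/|dx|=3.8637 1/|dy|=1.0353
    cross y-line → (4,1), t=0.7143
    cross x-line → (5,1), t=0.7341 (wall)
  → r_3 = 0.7341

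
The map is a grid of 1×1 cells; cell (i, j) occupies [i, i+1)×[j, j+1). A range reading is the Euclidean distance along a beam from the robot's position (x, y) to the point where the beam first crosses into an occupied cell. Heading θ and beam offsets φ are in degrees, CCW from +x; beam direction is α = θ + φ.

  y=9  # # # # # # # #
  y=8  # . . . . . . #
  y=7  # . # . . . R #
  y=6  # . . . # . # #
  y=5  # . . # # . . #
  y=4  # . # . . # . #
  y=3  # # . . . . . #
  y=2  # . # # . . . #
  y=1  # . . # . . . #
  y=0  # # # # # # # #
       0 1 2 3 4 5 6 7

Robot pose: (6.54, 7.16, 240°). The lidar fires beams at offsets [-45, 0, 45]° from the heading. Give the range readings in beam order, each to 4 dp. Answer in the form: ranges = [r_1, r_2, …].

beam 1: φ=-45°, α=195°
  dir = (cos 195°, sin 195°) = (-0.9659, -0.2588); from cell (6,7)
  next x-line at t=0.5590, next y-line at t=0.6182; Δt_x=1.0353, Δt_y=3.8637
    x: enter (5,7) at t=0.5590
    y: enter (5,6) at t=0.6182
    x: enter (4,6) at t=1.5943 ← occupied
  → r_1 = 1.5943
beam 2: φ=0°, α=240°
  dir = (cos 240°, sin 240°) = (-0.5000, -0.8660); from cell (6,7)
  next x-line at t=1.0800, next y-line at t=0.1848; Δt_x=2.0000, Δt_y=1.1547
    y: enter (6,6) at t=0.1848 ← occupied
  → r_2 = 0.1848
beam 3: φ=45°, α=285°
  dir = (cos 285°, sin 285°) = (0.2588, -0.9659); from cell (6,7)
  next x-line at t=1.7773, next y-line at t=0.1656; Δt_x=3.8637, Δt_y=1.0353
    y: enter (6,6) at t=0.1656 ← occupied
  → r_3 = 0.1656

ranges = [1.5943, 0.1848, 0.1656]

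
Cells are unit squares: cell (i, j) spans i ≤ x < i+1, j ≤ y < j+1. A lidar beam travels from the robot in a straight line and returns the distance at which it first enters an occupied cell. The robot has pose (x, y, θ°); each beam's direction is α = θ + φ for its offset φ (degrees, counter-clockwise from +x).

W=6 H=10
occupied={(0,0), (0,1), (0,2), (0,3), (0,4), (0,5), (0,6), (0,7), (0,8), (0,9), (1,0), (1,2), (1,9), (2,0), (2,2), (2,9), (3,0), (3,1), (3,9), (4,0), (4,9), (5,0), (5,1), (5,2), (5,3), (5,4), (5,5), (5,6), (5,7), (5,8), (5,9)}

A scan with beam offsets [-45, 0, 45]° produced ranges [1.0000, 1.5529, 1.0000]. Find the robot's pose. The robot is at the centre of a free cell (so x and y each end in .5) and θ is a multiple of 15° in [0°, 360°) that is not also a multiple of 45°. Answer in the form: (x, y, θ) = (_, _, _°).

(x, y, θ) = (4.5, 2.5, 255°)

Enumerate (i+0.5, j+0.5, θ) over the 29 free cells and 16 admissible headings. For each, cast all 3 beams and compare to the given ranges.
  (4.5, 2.5, 285°): beam 3 = 0.5774 ≠ 1.0000 ✗
  (4.5, 4.5, 330°): beam 1 = 1.9319 ≠ 1.0000 ✗
  (3.5, 2.5, 30°): beam 1 = 1.5529 ≠ 1.0000 ✗
  …
  (4.5, 2.5, 255°): r_1=1.0000, r_2=1.5529, r_3=1.0000 — all match ✓
No second candidate reproduces the full scan.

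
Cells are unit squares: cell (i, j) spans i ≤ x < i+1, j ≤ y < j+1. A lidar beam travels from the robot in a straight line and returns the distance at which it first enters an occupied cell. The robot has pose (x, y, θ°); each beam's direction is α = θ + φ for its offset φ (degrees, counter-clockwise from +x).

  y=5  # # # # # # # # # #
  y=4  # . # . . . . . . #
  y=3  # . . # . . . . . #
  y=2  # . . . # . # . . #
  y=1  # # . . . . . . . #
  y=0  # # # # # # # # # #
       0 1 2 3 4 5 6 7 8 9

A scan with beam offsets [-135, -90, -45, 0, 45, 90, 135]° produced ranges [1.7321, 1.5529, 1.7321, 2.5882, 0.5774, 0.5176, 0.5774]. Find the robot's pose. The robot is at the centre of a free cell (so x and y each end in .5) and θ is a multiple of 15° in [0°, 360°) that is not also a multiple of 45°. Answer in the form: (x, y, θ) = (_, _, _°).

(x, y, θ) = (2.5, 3.5, 285°)

Enumerate (i+0.5, j+0.5, θ) over the 27 free cells and 16 admissible headings. For each, cast all 7 beams and compare to the given ranges.
  (8.5, 4.5, 165°): beam 1 = 0.5774 ≠ 1.7321 ✗
  (6.5, 3.5, 345°): beam 2 = 0.5176 ≠ 1.5529 ✗
  (4.5, 4.5, 60°): beam 1 = 1.5529 ≠ 1.7321 ✗
  (4.5, 1.5, 165°): beam 2 = 0.5176 ≠ 1.5529 ✗
  (3.5, 1.5, 300°): beam 1 = 1.5529 ≠ 1.7321 ✗
  …
  (2.5, 3.5, 285°): r_1=1.7321, r_2=1.5529, r_3=1.7321, r_4=2.5882, r_5=0.5774, r_6=0.5176, r_7=0.5774 — all match ✓
No second candidate reproduces the full scan.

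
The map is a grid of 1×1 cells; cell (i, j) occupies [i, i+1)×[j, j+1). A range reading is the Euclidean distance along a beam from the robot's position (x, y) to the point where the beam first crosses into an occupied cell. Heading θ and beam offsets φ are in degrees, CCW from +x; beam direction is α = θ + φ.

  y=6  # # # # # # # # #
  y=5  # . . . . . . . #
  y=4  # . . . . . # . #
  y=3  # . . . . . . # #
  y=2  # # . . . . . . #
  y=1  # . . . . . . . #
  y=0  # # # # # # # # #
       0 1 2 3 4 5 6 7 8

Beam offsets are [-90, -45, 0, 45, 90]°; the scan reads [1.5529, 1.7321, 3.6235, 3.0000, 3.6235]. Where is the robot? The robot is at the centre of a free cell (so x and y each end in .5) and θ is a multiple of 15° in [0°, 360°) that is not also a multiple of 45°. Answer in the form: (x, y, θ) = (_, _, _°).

(x, y, θ) = (4.5, 4.5, 165°)

Candidates: 32 free-cell centres × 16 headings = 512 poses. Raycast each; keep the one whose scan matches to 4 dp.
  (3.5, 5.5, 330°): beam 1 = 3.0000 ≠ 1.5529 ✗
  (6.5, 1.5, 120°): beam 1 = 1.7321 ≠ 1.5529 ✗
  (4.5, 2.5, 330°): beam 1 = 1.7321 ≠ 1.5529 ✗
  …
  (4.5, 4.5, 165°): r_1=1.5529, r_2=1.7321, r_3=3.6235, r_4=3.0000, r_5=3.6235 — all match ✓
No second candidate reproduces the full scan.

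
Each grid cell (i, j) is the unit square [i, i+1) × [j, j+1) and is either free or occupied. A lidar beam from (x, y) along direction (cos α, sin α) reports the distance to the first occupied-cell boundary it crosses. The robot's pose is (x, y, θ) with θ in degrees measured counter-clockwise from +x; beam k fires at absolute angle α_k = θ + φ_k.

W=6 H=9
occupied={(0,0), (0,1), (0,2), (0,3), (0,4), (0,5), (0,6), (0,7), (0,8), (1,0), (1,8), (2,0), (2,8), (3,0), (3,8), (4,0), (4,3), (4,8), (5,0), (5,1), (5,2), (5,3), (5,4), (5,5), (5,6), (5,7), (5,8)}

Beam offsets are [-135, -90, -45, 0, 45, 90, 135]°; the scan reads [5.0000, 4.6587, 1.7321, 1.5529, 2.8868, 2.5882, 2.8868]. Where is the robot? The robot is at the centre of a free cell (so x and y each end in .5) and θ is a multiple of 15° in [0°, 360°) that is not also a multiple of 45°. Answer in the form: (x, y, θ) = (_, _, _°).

The pose lattice has 27·16 = 432 candidates. Test each by forward raycasting.
  (3.5, 2.5, 345°): beam 1 = 2.8868 ≠ 5.0000 ✗
  (1.5, 3.5, 165°): beam 1 = 4.0415 ≠ 5.0000 ✗
  (2.5, 5.5, 165°): beam 1 = 2.8868 ≠ 5.0000 ✗
  …
  (2.5, 3.5, 195°): r_1=5.0000, r_2=4.6587, r_3=1.7321, r_4=1.5529, r_5=2.8868, r_6=2.5882, r_7=2.8868 — all match ✓
No second candidate reproduces the full scan.

(x, y, θ) = (2.5, 3.5, 195°)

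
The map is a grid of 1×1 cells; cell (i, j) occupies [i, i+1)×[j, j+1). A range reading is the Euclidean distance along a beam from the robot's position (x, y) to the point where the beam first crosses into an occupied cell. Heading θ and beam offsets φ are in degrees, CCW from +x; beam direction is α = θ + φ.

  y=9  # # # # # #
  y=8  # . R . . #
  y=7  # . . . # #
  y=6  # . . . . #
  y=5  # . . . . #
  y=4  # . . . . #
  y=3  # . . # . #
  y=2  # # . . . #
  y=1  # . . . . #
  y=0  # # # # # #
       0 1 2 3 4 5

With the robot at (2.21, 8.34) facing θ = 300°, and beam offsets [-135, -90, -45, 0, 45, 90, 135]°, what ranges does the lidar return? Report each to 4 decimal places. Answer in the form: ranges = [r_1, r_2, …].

ranges = [1.2527, 1.3972, 4.6751, 5.5800, 1.8531, 1.3200, 0.6833]

beam 1: φ=-135°, α=165°
  cosα=-0.9659 sinα=0.2588 | (2,8) | tMaxX 0.2174 tMaxY 2.5500 | tΔX 1.0353 tΔY 3.8637
    t=0.2174 [x] (1,8)
    t=1.2527 [x] (0,8) — stop
  → r_1 = 1.2527
beam 2: φ=-90°, α=210°
  cosα=-0.8660 sinα=-0.5000 | (2,8) | tMaxX 0.2425 tMaxY 0.6800 | tΔX 1.1547 tΔY 2.0000
    t=0.2425 [x] (1,8)
    t=0.6800 [y] (1,7)
    t=1.3972 [x] (0,7) — stop
  → r_2 = 1.3972
beam 3: φ=-45°, α=255°
  cosα=-0.2588 sinα=-0.9659 | (2,8) | tMaxX 0.8114 tMaxY 0.3520 | tΔX 3.8637 tΔY 1.0353
    t=0.3520 [y] (2,7)
    t=0.8114 [x] (1,7)
    t=1.3873 [y] (1,6)
    t=2.4225 [y] (1,5)
    t=3.4578 [y] (1,4)
    t=4.4931 [y] (1,3)
    t=4.6751 [x] (0,3) — stop
  → r_3 = 4.6751
beam 4: φ=0°, α=300°
  cosα=0.5000 sinα=-0.8660 | (2,8) | tMaxX 1.5800 tMaxY 0.3926 | tΔX 2.0000 tΔY 1.1547
    t=0.3926 [y] (2,7)
    t=1.5473 [y] (2,6)
    t=1.5800 [x] (3,6)
    t=2.7020 [y] (3,5)
    t=3.5800 [x] (4,5)
    t=3.8567 [y] (4,4)
    t=5.0114 [y] (4,3)
    t=5.5800 [x] (5,3) — stop
  → r_4 = 5.5800
beam 5: φ=45°, α=345°
  cosα=0.9659 sinα=-0.2588 | (2,8) | tMaxX 0.8179 tMaxY 1.3137 | tΔX 1.0353 tΔY 3.8637
    t=0.8179 [x] (3,8)
    t=1.3137 [y] (3,7)
    t=1.8531 [x] (4,7) — stop
  → r_5 = 1.8531
beam 6: φ=90°, α=30°
  cosα=0.8660 sinα=0.5000 | (2,8) | tMaxX 0.9122 tMaxY 1.3200 | tΔX 1.1547 tΔY 2.0000
    t=0.9122 [x] (3,8)
    t=1.3200 [y] (3,9) — stop
  → r_6 = 1.3200
beam 7: φ=135°, α=75°
  cosα=0.2588 sinα=0.9659 | (2,8) | tMaxX 3.0523 tMaxY 0.6833 | tΔX 3.8637 tΔY 1.0353
    t=0.6833 [y] (2,9) — stop
  → r_7 = 0.6833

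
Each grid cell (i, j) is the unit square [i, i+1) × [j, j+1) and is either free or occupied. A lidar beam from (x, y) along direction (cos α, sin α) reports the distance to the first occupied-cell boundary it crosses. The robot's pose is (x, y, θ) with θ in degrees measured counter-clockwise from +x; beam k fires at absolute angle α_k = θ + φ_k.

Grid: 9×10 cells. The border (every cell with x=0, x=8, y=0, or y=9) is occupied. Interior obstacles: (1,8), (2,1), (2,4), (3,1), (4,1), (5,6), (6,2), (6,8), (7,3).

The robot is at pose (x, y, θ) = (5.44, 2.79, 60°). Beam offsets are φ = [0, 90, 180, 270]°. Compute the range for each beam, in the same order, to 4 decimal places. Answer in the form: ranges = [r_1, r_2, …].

beam 1: φ=0°, α=60°
  cosα=0.5000 sinα=0.8660 | (5,2) | tMaxX 1.1200 tMaxY 0.2425 | tΔX 2.0000 tΔY 1.1547
    t=0.2425 [y] (5,3)
    t=1.1200 [x] (6,3)
    t=1.3972 [y] (6,4)
    t=2.5519 [y] (6,5)
    t=3.1200 [x] (7,5)
    t=3.7066 [y] (7,6)
    t=4.8613 [y] (7,7)
    t=5.1200 [x] (8,7) — stop
  → r_1 = 5.1200
beam 2: φ=90°, α=150°
  cosα=-0.8660 sinα=0.5000 | (5,2) | tMaxX 0.5081 tMaxY 0.4200 | tΔX 1.1547 tΔY 2.0000
    t=0.4200 [y] (5,3)
    t=0.5081 [x] (4,3)
    t=1.6628 [x] (3,3)
    t=2.4200 [y] (3,4)
    t=2.8175 [x] (2,4) — stop
  → r_2 = 2.8175
beam 3: φ=180°, α=240°
  cosα=-0.5000 sinα=-0.8660 | (5,2) | tMaxX 0.8800 tMaxY 0.9122 | tΔX 2.0000 tΔY 1.1547
    t=0.8800 [x] (4,2)
    t=0.9122 [y] (4,1) — stop
  → r_3 = 0.9122
beam 4: φ=270°, α=330°
  cosα=0.8660 sinα=-0.5000 | (5,2) | tMaxX 0.6466 tMaxY 1.5800 | tΔX 1.1547 tΔY 2.0000
    t=0.6466 [x] (6,2) — stop
  → r_4 = 0.6466

ranges = [5.1200, 2.8175, 0.9122, 0.6466]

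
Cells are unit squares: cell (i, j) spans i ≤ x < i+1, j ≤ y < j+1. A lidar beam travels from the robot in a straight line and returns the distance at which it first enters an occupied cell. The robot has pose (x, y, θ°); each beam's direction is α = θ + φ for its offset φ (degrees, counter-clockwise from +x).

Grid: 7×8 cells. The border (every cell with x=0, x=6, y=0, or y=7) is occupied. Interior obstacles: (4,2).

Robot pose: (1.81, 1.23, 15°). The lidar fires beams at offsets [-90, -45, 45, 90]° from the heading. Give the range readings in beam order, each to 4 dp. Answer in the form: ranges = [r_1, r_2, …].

ranges = [0.2381, 0.4600, 6.6626, 3.1296]

beam 1: φ=-90°, α=285°
  d=(0.2588,-0.9659)  start (1,1)  tX=0.7341 tY=0.2381  stride 1/|dx|=3.8637 1/|dy|=1.0353
    cross y-line → (1,0), t=0.2381 (wall)
  → r_1 = 0.2381
beam 2: φ=-45°, α=330°
  d=(0.8660,-0.5000)  start (1,1)  tX=0.2194 tY=0.4600  stride 1/|dx|=1.1547 1/|dy|=2.0000
    cross x-line → (2,1), t=0.2194
    cross y-line → (2,0), t=0.4600 (wall)
  → r_2 = 0.4600
beam 3: φ=45°, α=60°
  d=(0.5000,0.8660)  start (1,1)  tX=0.3800 tY=0.8891  stride 1/|dx|=2.0000 1/|dy|=1.1547
    cross x-line → (2,1), t=0.3800
    cross y-line → (2,2), t=0.8891
    cross y-line → (2,3), t=2.0438
    cross x-line → (3,3), t=2.3800
    cross y-line → (3,4), t=3.1985
    cross y-line → (3,5), t=4.3532
    cross x-line → (4,5), t=4.3800
    cross y-line → (4,6), t=5.5079
    cross x-line → (5,6), t=6.3800
    cross y-line → (5,7), t=6.6626 (wall)
  → r_3 = 6.6626
beam 4: φ=90°, α=105°
  d=(-0.2588,0.9659)  start (1,1)  tX=3.1296 tY=0.7972  stride 1/|dx|=3.8637 1/|dy|=1.0353
    cross y-line → (1,2), t=0.7972
    cross y-line → (1,3), t=1.8324
    cross y-line → (1,4), t=2.8677
    cross x-line → (0,4), t=3.1296 (wall)
  → r_4 = 3.1296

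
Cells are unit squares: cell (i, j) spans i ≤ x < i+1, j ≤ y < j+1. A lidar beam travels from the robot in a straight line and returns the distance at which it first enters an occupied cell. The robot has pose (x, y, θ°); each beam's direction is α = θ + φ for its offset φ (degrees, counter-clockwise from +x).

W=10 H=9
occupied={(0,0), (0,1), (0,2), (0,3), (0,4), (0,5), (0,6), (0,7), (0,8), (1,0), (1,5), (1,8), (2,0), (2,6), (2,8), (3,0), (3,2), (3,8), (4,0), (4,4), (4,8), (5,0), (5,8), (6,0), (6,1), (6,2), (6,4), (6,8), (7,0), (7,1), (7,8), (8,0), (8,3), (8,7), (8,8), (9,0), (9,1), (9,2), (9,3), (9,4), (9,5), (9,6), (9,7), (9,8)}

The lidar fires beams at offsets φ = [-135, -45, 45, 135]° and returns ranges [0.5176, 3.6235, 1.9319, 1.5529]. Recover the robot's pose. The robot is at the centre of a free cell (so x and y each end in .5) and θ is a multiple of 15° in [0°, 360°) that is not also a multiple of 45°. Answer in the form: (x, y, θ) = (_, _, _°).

Candidates: 46 free-cell centres × 16 headings = 736 poses. Raycast each; keep the one whose scan matches to 4 dp.
  (2.5, 4.5, 60°): beam 1 = 1.9319 ≠ 0.5176 ✗
  (7.5, 4.5, 165°): beam 1 = 1.7321 ≠ 0.5176 ✗
  (8.5, 4.5, 105°): beam 1 = 0.5774 ≠ 0.5176 ✗
  (4.5, 6.5, 300°): beam 1 = 1.5529 ≠ 0.5176 ✗
  (8.5, 2.5, 300°): beam 1 = 1.5529 ≠ 0.5176 ✗
  …
  (3.5, 4.5, 120°): r_1=0.5176, r_2=3.6235, r_3=1.9319, r_4=1.5529 — all match ✓
No second candidate reproduces the full scan.

(x, y, θ) = (3.5, 4.5, 120°)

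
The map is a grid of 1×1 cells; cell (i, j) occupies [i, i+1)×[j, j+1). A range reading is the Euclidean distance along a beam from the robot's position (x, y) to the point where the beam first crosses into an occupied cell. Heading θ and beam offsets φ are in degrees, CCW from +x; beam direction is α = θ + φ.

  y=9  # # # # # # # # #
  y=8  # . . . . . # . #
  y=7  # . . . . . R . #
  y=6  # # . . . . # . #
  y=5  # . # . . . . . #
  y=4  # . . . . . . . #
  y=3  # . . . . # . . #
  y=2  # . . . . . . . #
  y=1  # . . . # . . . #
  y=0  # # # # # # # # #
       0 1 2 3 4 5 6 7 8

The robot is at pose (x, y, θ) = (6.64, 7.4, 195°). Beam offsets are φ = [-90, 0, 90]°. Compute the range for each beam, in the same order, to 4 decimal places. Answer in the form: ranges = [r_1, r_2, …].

ranges = [0.6212, 4.8037, 0.4141]

beam 1: φ=-90°, α=105°
  dir = (cos 105°, sin 105°) = (-0.2588, 0.9659); from cell (6,7)
  next x-line at t=2.4728, next y-line at t=0.6212; Δt_x=3.8637, Δt_y=1.0353
    y: enter (6,8) at t=0.6212 ← occupied
  → r_1 = 0.6212
beam 2: φ=0°, α=195°
  dir = (cos 195°, sin 195°) = (-0.9659, -0.2588); from cell (6,7)
  next x-line at t=0.6626, next y-line at t=1.5455; Δt_x=1.0353, Δt_y=3.8637
    x: enter (5,7) at t=0.6626
    y: enter (5,6) at t=1.5455
    x: enter (4,6) at t=1.6979
    x: enter (3,6) at t=2.7331
    x: enter (2,6) at t=3.7684
    x: enter (1,6) at t=4.8037 ← occupied
  → r_2 = 4.8037
beam 3: φ=90°, α=285°
  dir = (cos 285°, sin 285°) = (0.2588, -0.9659); from cell (6,7)
  next x-line at t=1.3909, next y-line at t=0.4141; Δt_x=3.8637, Δt_y=1.0353
    y: enter (6,6) at t=0.4141 ← occupied
  → r_3 = 0.4141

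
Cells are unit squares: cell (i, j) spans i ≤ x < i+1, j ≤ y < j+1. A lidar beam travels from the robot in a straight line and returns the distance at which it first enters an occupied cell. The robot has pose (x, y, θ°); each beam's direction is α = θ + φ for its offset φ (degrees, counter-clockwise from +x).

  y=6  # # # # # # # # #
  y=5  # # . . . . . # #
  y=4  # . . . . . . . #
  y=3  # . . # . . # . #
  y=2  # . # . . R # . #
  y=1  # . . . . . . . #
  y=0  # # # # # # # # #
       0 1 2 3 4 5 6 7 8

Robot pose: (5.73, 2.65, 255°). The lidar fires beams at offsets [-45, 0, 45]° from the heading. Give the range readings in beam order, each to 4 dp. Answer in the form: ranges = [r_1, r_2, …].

ranges = [3.3000, 1.7082, 0.5400]

beam 1: φ=-45°, α=210°
  cosα=-0.8660 sinα=-0.5000 | (5,2) | tMaxX 0.8429 tMaxY 1.3000 | tΔX 1.1547 tΔY 2.0000
    t=0.8429 [x] (4,2)
    t=1.3000 [y] (4,1)
    t=1.9976 [x] (3,1)
    t=3.1523 [x] (2,1)
    t=3.3000 [y] (2,0) — stop
  → r_1 = 3.3000
beam 2: φ=0°, α=255°
  cosα=-0.2588 sinα=-0.9659 | (5,2) | tMaxX 2.8205 tMaxY 0.6729 | tΔX 3.8637 tΔY 1.0353
    t=0.6729 [y] (5,1)
    t=1.7082 [y] (5,0) — stop
  → r_2 = 1.7082
beam 3: φ=45°, α=300°
  cosα=0.5000 sinα=-0.8660 | (5,2) | tMaxX 0.5400 tMaxY 0.7506 | tΔX 2.0000 tΔY 1.1547
    t=0.5400 [x] (6,2) — stop
  → r_3 = 0.5400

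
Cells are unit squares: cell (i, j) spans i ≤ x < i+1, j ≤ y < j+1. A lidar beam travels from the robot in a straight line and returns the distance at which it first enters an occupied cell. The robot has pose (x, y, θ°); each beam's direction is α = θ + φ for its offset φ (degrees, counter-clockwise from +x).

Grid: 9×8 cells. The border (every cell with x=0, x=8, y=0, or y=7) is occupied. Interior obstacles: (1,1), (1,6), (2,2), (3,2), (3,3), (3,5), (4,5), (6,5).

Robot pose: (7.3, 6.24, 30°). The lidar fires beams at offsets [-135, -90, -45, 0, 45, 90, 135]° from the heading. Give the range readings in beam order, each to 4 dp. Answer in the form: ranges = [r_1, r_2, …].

ranges = [1.1591, 1.4000, 0.7247, 0.8083, 0.7868, 0.8776, 2.9364]

beam 1: φ=-135°, α=255°
  cosα=-0.2588 sinα=-0.9659 | (7,6) | tMaxX 1.1591 tMaxY 0.2485 | tΔX 3.8637 tΔY 1.0353
    t=0.2485 [y] (7,5)
    t=1.1591 [x] (6,5) — stop
  → r_1 = 1.1591
beam 2: φ=-90°, α=300°
  cosα=0.5000 sinα=-0.8660 | (7,6) | tMaxX 1.4000 tMaxY 0.2771 | tΔX 2.0000 tΔY 1.1547
    t=0.2771 [y] (7,5)
    t=1.4000 [x] (8,5) — stop
  → r_2 = 1.4000
beam 3: φ=-45°, α=345°
  cosα=0.9659 sinα=-0.2588 | (7,6) | tMaxX 0.7247 tMaxY 0.9273 | tΔX 1.0353 tΔY 3.8637
    t=0.7247 [x] (8,6) — stop
  → r_3 = 0.7247
beam 4: φ=0°, α=30°
  cosα=0.8660 sinα=0.5000 | (7,6) | tMaxX 0.8083 tMaxY 1.5200 | tΔX 1.1547 tΔY 2.0000
    t=0.8083 [x] (8,6) — stop
  → r_4 = 0.8083
beam 5: φ=45°, α=75°
  cosα=0.2588 sinα=0.9659 | (7,6) | tMaxX 2.7046 tMaxY 0.7868 | tΔX 3.8637 tΔY 1.0353
    t=0.7868 [y] (7,7) — stop
  → r_5 = 0.7868
beam 6: φ=90°, α=120°
  cosα=-0.5000 sinα=0.8660 | (7,6) | tMaxX 0.6000 tMaxY 0.8776 | tΔX 2.0000 tΔY 1.1547
    t=0.6000 [x] (6,6)
    t=0.8776 [y] (6,7) — stop
  → r_6 = 0.8776
beam 7: φ=135°, α=165°
  cosα=-0.9659 sinα=0.2588 | (7,6) | tMaxX 0.3106 tMaxY 2.9364 | tΔX 1.0353 tΔY 3.8637
    t=0.3106 [x] (6,6)
    t=1.3459 [x] (5,6)
    t=2.3811 [x] (4,6)
    t=2.9364 [y] (4,7) — stop
  → r_7 = 2.9364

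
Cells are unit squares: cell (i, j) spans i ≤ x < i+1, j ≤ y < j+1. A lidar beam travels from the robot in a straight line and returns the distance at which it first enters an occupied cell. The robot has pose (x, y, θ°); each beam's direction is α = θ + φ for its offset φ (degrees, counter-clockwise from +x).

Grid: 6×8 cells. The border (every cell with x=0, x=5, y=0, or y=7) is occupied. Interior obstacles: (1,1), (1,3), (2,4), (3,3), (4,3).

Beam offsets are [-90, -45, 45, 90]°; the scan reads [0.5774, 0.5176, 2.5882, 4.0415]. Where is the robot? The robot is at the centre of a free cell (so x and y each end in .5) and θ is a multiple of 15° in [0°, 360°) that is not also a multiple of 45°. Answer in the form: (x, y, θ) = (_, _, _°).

(x, y, θ) = (4.5, 4.5, 60°)

The pose lattice has 19·16 = 304 candidates. Test each by forward raycasting.
  (4.5, 5.5, 285°): beam 1 = 1.9319 ≠ 0.5774 ✗
  (4.5, 4.5, 15°): beam 1 = 0.5176 ≠ 0.5774 ✗
  (3.5, 5.5, 195°): beam 1 = 1.5529 ≠ 0.5774 ✗
  (3.5, 2.5, 60°): beam 1 = 1.7321 ≠ 0.5774 ✗
  …
  (4.5, 4.5, 60°): r_1=0.5774, r_2=0.5176, r_3=2.5882, r_4=4.0415 — all match ✓
Unique over the lattice → pose = (4.5, 4.5, 60°).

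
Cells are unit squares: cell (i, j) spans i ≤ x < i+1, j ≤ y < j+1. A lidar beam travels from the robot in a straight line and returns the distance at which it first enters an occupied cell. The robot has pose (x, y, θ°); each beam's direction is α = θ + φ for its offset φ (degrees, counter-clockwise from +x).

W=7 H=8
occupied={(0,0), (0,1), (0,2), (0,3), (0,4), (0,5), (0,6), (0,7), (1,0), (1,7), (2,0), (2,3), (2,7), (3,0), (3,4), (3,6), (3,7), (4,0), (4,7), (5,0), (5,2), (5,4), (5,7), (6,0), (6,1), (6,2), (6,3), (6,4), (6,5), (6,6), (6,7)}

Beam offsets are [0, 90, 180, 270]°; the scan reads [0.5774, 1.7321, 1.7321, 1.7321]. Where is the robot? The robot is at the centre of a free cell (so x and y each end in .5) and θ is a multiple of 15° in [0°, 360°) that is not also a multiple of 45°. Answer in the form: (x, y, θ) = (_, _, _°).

(x, y, θ) = (4.5, 2.5, 330°)

The pose lattice has 25·16 = 400 candidates. Test each by forward raycasting.
  (3.5, 5.5, 165°): beam 1 = 2.5882 ≠ 0.5774 ✗
  (2.5, 1.5, 120°): beam 1 = 3.0000 ≠ 0.5774 ✗
  (5.5, 6.5, 60°): beam 2 = 1.0000 ≠ 1.7321 ✗
  (1.5, 3.5, 255°): beam 1 = 1.9319 ≠ 0.5774 ✗
  …
  (4.5, 2.5, 330°): r_1=0.5774, r_2=1.7321, r_3=1.7321, r_4=1.7321 — all match ✓
No second candidate reproduces the full scan.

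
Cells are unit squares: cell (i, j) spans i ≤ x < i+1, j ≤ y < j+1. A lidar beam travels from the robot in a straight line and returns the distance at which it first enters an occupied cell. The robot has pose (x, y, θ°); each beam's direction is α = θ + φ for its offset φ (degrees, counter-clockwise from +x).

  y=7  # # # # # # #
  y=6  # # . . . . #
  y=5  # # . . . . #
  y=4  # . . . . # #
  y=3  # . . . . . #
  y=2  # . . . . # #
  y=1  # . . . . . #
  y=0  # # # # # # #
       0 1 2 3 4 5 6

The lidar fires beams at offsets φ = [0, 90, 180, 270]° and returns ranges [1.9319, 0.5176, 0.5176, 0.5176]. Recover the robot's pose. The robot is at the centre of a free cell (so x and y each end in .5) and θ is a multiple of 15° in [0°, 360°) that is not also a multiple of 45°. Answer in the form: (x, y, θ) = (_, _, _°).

(x, y, θ) = (5.5, 1.5, 195°)

The pose lattice has 26·16 = 416 candidates. Test each by forward raycasting.
  (3.5, 1.5, 150°): beam 1 = 2.8868 ≠ 1.9319 ✗
  (2.5, 3.5, 165°): beam 1 = 1.5529 ≠ 1.9319 ✗
  (2.5, 1.5, 240°): beam 1 = 0.5774 ≠ 1.9319 ✗
  (5.5, 6.5, 60°): beam 1 = 0.5774 ≠ 1.9319 ✗
  (3.5, 2.5, 240°): beam 1 = 1.7321 ≠ 1.9319 ✗
  …
  (5.5, 1.5, 195°): r_1=1.9319, r_2=0.5176, r_3=0.5176, r_4=0.5176 — all match ✓
Only this pose fits every beam.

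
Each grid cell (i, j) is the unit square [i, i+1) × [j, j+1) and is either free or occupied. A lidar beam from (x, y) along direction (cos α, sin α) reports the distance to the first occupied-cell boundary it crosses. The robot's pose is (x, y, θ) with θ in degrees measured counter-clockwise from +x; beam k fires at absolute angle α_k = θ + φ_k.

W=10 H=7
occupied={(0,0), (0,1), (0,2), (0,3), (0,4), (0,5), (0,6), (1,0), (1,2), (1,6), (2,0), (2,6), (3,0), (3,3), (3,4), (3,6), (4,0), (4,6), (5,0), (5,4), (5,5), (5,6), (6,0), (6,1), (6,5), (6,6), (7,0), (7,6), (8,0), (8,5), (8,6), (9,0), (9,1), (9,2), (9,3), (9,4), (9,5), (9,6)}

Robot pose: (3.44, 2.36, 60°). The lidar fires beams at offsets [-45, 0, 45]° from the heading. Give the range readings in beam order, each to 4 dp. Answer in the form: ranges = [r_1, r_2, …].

beam 1: φ=-45°, α=15°
  direction (0.9659, 0.2588); cell (3,2); t to first gridline: x 0.5798, y 2.4728 (then +1.0353 / +3.8637)
    (4,2) via x @ 0.5798
    (5,2) via x @ 1.6150
    (5,3) via y @ 2.4728
    (6,3) via x @ 2.6503
    (7,3) via x @ 3.6856
    (8,3) via x @ 4.7209
    (9,3) via x @ 5.7561  # hit
  → r_1 = 5.7561
beam 2: φ=0°, α=60°
  direction (0.5000, 0.8660); cell (3,2); t to first gridline: x 1.1200, y 0.7390 (then +2.0000 / +1.1547)
    (3,3) via y @ 0.7390  # hit
  → r_2 = 0.7390
beam 3: φ=45°, α=105°
  direction (-0.2588, 0.9659); cell (3,2); t to first gridline: x 1.7000, y 0.6626 (then +3.8637 / +1.0353)
    (3,3) via y @ 0.6626  # hit
  → r_3 = 0.6626

ranges = [5.7561, 0.7390, 0.6626]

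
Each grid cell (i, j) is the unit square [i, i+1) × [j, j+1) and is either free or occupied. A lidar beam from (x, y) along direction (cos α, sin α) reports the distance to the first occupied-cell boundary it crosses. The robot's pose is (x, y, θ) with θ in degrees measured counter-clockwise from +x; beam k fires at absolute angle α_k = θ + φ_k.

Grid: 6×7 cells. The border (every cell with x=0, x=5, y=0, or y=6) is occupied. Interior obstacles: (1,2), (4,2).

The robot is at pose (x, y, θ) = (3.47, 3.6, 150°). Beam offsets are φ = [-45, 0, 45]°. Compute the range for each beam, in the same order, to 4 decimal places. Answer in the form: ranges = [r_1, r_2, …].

beam 1: φ=-45°, α=105°
  dir = (cos 105°, sin 105°) = (-0.2588, 0.9659); from cell (3,3)
  next x-line at t=1.8159, next y-line at t=0.4141; Δt_x=3.8637, Δt_y=1.0353
    y: enter (3,4) at t=0.4141
    y: enter (3,5) at t=1.4494
    x: enter (2,5) at t=1.8159
    y: enter (2,6) at t=2.4847 ← occupied
  → r_1 = 2.4847
beam 2: φ=0°, α=150°
  dir = (cos 150°, sin 150°) = (-0.8660, 0.5000); from cell (3,3)
  next x-line at t=0.5427, next y-line at t=0.8000; Δt_x=1.1547, Δt_y=2.0000
    x: enter (2,3) at t=0.5427
    y: enter (2,4) at t=0.8000
    x: enter (1,4) at t=1.6974
    y: enter (1,5) at t=2.8000
    x: enter (0,5) at t=2.8521 ← occupied
  → r_2 = 2.8521
beam 3: φ=45°, α=195°
  dir = (cos 195°, sin 195°) = (-0.9659, -0.2588); from cell (3,3)
  next x-line at t=0.4866, next y-line at t=2.3182; Δt_x=1.0353, Δt_y=3.8637
    x: enter (2,3) at t=0.4866
    x: enter (1,3) at t=1.5219
    y: enter (1,2) at t=2.3182 ← occupied
  → r_3 = 2.3182

ranges = [2.4847, 2.8521, 2.3182]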